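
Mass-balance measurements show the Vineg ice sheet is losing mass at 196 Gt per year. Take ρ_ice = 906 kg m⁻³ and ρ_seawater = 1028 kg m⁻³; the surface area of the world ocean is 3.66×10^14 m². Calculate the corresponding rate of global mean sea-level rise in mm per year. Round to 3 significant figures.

ρ_w = 1028 kg m⁻³. Annual water volume added = 196 Gt / ρ_w = 1.960×10^14 kg / 1028 kg m⁻³ = 1.907×10^11 m³.
Δh per year = 1.907×10^11 / 3.66×10^14 = 5.21×10^-4 m = 0.521 mm.

≈ 0.521 mm/yr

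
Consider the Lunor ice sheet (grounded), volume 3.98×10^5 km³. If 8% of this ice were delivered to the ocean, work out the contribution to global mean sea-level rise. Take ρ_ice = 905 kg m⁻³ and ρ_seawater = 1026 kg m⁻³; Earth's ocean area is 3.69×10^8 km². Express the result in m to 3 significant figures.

≈ 0.0761 m

Lunor: 0.08 × 3.98×10^5 km³ × (905/1026) = 2.808×10^4 km³ of water.
Spread over 3.69×10^14 m² of ocean, Δh = 2.808×10^13 / 3.69×10^14 = 0.0761 m.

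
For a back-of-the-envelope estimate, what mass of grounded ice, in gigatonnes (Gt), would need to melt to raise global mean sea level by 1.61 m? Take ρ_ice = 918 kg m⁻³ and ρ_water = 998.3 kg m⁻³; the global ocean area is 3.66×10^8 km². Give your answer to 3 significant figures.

≈ 5.88×10^5 Gt

Required water volume = Δh × A = 1.61 m × 3.66×10^14 m² = 5.893×10^14 m³.
ρ_w = 998.3 kg m⁻³, so the mass of water = 5.893×10^14 m³ × 998.3 kg m⁻³ = 5.883×10^17 kg = 5.88×10^5 Gt (and the same mass of ice, by conservation).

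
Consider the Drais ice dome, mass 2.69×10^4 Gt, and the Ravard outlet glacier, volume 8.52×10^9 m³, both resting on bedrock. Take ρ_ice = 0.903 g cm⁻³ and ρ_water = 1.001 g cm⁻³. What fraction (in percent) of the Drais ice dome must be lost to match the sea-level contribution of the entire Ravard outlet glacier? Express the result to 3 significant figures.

≈ 0.0286 %

Equal sea-level rise means equal mass of meltwater, i.e. equal mass of ice lost.
Ice mass of Ravard: 7.694×10^12 kg; ice mass of Drais: 2.690×10^16 kg.
Fraction required = 7.694×10^12 / 2.690×10^16 = 2.86×10^-4 → 0.0286 %.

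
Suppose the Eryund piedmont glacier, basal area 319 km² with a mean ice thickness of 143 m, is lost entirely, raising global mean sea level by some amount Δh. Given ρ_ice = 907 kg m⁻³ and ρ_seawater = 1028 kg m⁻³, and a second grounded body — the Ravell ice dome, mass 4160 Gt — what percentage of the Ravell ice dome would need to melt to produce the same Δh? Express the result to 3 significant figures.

Equal sea-level rise means equal mass of meltwater, i.e. equal mass of ice lost.
Ice mass of Eryund: 4.137×10^13 kg; ice mass of Ravell: 4.160×10^15 kg.
Fraction required = 4.137×10^13 / 4.160×10^15 = 9.95×10^-3 → 0.995 %.

≈ 0.995 %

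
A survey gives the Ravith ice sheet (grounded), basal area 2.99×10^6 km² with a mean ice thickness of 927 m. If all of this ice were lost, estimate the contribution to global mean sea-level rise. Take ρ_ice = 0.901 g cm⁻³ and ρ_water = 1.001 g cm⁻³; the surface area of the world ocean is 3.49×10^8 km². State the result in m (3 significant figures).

≈ 7.15 m

Ravith: ice volume = 2.99×10^6 km² × 927 m = 2.772×10^6 km³; 2.772×10^6 × (901/1001) = 2.495×10^6 km³ of water.
Spread over 3.49×10^14 m² of ocean, Δh = 2.495×10^15 / 3.49×10^14 = 7.15 m.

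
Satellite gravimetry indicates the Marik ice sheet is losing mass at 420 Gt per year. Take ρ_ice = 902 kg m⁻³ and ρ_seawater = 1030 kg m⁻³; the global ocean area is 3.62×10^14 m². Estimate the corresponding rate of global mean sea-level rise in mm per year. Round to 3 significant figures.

ρ_w = 1030 kg m⁻³. Annual water volume added = 420 Gt / ρ_w = 4.200×10^14 kg / 1030 kg m⁻³ = 4.078×10^11 m³.
Δh per year = 4.078×10^11 / 3.62×10^14 = 1.13×10^-3 m = 1.13 mm.

≈ 1.13 mm/yr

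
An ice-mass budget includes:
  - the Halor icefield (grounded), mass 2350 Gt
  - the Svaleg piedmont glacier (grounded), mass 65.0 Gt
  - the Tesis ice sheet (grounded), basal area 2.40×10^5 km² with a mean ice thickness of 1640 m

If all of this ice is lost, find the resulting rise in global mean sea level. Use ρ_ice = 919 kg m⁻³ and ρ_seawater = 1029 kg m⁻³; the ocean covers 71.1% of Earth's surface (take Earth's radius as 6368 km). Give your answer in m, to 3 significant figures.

≈ 0.977 m

Halor: 2350 Gt = 2.350×10^15 kg; dividing by ρ_w = 1029 kg m⁻³ gives 2.284×10^12 m³ of water.
Svaleg: 65.0 Gt = 6.500×10^13 kg; dividing by ρ_w = 1029 kg m⁻³ gives 6.317×10^10 m³ of water.
Tesis: ice volume = 2.40×10^5 km² × 1640 m = 3.936×10^5 km³; 3.936×10^5 × (919/1029) = 3.515×10^5 km³ of water.
Total added water ≈ 3.539×10^14 m³ over 3.62×10^14 m² → Δh = 0.977 m.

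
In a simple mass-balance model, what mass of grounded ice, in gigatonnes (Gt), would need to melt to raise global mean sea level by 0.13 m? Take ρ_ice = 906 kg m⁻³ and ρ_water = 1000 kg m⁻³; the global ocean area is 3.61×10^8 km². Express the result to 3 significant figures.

≈ 4.69×10^4 Gt

Required water volume = Δh × A = 0.13 m × 3.61×10^14 m² = 4.693×10^13 m³.
ρ_w = 1000 kg m⁻³, so the mass of water = 4.693×10^13 m³ × 1000 kg m⁻³ = 4.693×10^16 kg = 4.69×10^4 Gt (and the same mass of ice, by conservation).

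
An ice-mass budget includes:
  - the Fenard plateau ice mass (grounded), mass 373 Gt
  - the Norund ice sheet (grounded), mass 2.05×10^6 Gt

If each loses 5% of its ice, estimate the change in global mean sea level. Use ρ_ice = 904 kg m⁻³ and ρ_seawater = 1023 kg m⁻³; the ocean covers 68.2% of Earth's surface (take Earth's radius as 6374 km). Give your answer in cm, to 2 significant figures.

≈ 29 cm

Fenard: 0.05 × 373 Gt = 1.865×10^13 kg; dividing by ρ_w = 1023 kg m⁻³ gives 1.823×10^10 m³ of water.
Norund: 0.05 × 2.05×10^6 Gt = 1.025×10^17 kg; dividing by ρ_w = 1023 kg m⁻³ gives 1.002×10^14 m³ of water.
Total added water ≈ 1.002×10^14 m³ over 3.48×10^14 m² → Δh = 0.288 m = 29 cm.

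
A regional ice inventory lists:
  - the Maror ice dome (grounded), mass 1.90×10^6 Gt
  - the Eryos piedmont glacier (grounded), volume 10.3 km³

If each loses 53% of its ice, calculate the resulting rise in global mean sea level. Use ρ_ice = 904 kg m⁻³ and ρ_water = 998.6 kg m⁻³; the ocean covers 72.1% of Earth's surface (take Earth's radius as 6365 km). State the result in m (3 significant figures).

Maror: 0.53 × 1.90×10^6 Gt = 1.007×10^18 kg; dividing by ρ_w = 998.6 kg m⁻³ gives 1.008×10^15 m³ of water.
Eryos: 0.53 × 10.3 km³ × (904/998.6) = 4.942 km³ of water.
Total added water ≈ 1.008×10^15 m³ over 3.67×10^14 m² → Δh = 2.75 m.

≈ 2.75 m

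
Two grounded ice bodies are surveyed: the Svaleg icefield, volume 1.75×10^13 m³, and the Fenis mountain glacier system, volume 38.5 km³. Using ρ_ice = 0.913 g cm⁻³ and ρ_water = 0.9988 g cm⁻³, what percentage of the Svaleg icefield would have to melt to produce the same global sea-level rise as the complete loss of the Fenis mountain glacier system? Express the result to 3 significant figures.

≈ 0.220 %

Equal sea-level rise means equal mass of meltwater, i.e. equal mass of ice lost.
Ice mass of Fenis: 3.515×10^13 kg; ice mass of Svaleg: 1.598×10^16 kg.
Fraction required = 3.515×10^13 / 1.598×10^16 = 2.20×10^-3 → 0.220 %.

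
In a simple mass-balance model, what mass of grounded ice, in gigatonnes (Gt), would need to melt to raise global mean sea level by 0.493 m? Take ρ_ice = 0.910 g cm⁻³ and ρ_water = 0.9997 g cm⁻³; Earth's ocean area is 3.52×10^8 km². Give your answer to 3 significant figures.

≈ 1.73×10^5 Gt

Required water volume = Δh × A = 0.493 m × 3.52×10^14 m² = 1.735×10^14 m³.
ρ_w = 0.9997 g cm⁻³ = 999.7 kg m⁻³, so the mass of water = 1.735×10^14 m³ × 999.7 kg m⁻³ = 1.735×10^17 kg = 1.73×10^5 Gt (and the same mass of ice, by conservation).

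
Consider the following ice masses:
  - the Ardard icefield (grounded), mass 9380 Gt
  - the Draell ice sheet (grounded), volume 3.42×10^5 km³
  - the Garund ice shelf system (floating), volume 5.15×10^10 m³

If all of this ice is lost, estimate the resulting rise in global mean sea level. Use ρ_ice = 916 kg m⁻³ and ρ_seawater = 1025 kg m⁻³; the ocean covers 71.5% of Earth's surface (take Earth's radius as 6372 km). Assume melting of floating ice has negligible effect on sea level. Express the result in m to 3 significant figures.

Ardard: 9380 Gt = 9.380×10^15 kg; dividing by ρ_w = 1025 kg m⁻³ gives 9.151×10^12 m³ of water.
Draell: 3.42×10^5 km³ × (916/1025) = 3.056×10^5 km³ of water.
The Garund ice shelf system is floating and already displaces its own weight of water, so its melt adds essentially nothing to sea level.
Total added water ≈ 3.148×10^14 m³ over 3.65×10^14 m² → Δh = 0.863 m.

≈ 0.863 m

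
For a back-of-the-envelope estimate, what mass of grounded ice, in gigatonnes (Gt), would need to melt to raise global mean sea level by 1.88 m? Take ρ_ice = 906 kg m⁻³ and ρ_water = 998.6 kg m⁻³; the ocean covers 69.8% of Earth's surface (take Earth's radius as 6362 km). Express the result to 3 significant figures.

≈ 6.67×10^5 Gt

Required water volume = Δh × A = 1.88 m × 3.55×10^14 m² = 6.674×10^14 m³.
ρ_w = 998.6 kg m⁻³, so the mass of water = 6.674×10^14 m³ × 998.6 kg m⁻³ = 6.665×10^17 kg = 6.67×10^5 Gt (and the same mass of ice, by conservation).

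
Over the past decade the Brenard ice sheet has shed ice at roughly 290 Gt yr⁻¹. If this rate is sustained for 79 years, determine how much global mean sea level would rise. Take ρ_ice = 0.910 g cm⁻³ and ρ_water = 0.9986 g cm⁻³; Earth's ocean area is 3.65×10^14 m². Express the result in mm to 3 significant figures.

Total mass lost = 290 Gt/yr × 79 yr = 2.291×10^4 Gt = 2.291×10^16 kg.
ρ_w = 0.9986 g cm⁻³ = 998.6 kg m⁻³, so water volume = 2.291×10^16 / 998.6 = 2.294×10^13 m³.
Δh = 2.294×10^13 / 3.65×10^14 = 0.0629 m = 62.9 mm.

≈ 62.9 mm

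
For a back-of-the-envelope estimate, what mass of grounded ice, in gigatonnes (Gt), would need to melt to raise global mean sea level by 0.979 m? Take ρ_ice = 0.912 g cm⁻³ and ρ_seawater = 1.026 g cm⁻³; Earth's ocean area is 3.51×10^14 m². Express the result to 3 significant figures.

≈ 3.53×10^5 Gt

Required water volume = Δh × A = 0.979 m × 3.51×10^14 m² = 3.436×10^14 m³.
ρ_w = 1.026 g cm⁻³ = 1026 kg m⁻³, so the mass of water = 3.436×10^14 m³ × 1026 kg m⁻³ = 3.526×10^17 kg = 3.53×10^5 Gt (and the same mass of ice, by conservation).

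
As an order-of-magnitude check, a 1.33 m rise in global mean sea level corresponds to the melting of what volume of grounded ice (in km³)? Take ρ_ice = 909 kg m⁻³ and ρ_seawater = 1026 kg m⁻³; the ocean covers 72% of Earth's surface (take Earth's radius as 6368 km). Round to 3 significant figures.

Required water volume = Δh × A = 1.33 m × 3.67×10^14 m² = 4.880×10^14 m³ = 4.880×10^5 km³.
Ice volume = water volume × ρ_w/ρ_ice = 4.880×10^5 × 1026/909 = 5.51×10^5 km³.

≈ 5.51×10^5 km³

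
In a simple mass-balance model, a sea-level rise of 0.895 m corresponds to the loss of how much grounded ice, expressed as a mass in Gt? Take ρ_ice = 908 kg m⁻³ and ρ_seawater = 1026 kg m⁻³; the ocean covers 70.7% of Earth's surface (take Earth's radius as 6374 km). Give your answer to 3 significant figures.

Required water volume = Δh × A = 0.895 m × 3.61×10^14 m² = 3.231×10^14 m³.
ρ_w = 1026 kg m⁻³, so the mass of water = 3.231×10^14 m³ × 1026 kg m⁻³ = 3.315×10^17 kg = 3.31×10^5 Gt (and the same mass of ice, by conservation).

≈ 3.31×10^5 Gt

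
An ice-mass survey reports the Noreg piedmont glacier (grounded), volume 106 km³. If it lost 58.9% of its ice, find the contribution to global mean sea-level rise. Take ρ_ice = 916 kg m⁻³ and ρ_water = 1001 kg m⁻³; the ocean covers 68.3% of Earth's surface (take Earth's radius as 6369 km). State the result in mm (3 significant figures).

Noreg: 0.589 × 106 km³ × (916/1001) = 57.13 km³ of water.
Spread over 3.48×10^14 m² of ocean, Δh = 5.713×10^10 / 3.48×10^14 = 1.64×10^-4 m = 0.164 mm.

≈ 0.164 mm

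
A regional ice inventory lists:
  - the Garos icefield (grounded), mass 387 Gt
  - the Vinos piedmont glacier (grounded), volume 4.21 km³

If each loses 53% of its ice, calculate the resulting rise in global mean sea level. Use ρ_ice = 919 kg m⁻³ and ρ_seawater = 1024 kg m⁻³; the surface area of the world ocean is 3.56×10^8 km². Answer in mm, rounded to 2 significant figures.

≈ 0.57 mm

Garos: 0.53 × 387 Gt = 2.051×10^14 kg; dividing by ρ_w = 1024 kg m⁻³ gives 2.003×10^11 m³ of water.
Vinos: 0.53 × 4.21 km³ × (919/1024) = 2.003 km³ of water.
Total added water ≈ 2.023×10^11 m³ over 3.56×10^14 m² → Δh = 5.68×10^-4 m = 0.57 mm.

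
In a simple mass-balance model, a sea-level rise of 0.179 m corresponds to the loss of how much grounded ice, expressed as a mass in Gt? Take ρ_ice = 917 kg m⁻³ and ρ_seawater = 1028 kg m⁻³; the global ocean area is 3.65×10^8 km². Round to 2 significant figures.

≈ 6.7×10^4 Gt

Required water volume = Δh × A = 0.179 m × 3.65×10^14 m² = 6.534×10^13 m³.
ρ_w = 1028 kg m⁻³, so the mass of water = 6.534×10^13 m³ × 1028 kg m⁻³ = 6.716×10^16 kg = 6.7×10^4 Gt (and the same mass of ice, by conservation).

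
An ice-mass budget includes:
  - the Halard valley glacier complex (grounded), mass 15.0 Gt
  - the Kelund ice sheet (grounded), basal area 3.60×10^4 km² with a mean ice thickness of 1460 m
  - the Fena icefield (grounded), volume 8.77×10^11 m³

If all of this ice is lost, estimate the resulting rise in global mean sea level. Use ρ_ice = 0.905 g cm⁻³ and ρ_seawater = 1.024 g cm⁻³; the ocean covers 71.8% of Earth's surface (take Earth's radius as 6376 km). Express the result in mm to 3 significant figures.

≈ 129 mm

Halard: 15.0 Gt = 1.500×10^13 kg; dividing by ρ_w = 1.024 g cm⁻³ = 1024 kg m⁻³ gives 1.465×10^10 m³ of water.
Kelund: ice volume = 3.60×10^4 km² × 1460 m = 5.256×10^4 km³; 5.256×10^4 × (905/1024) = 4.645×10^4 km³ of water.
Fena: 8.77×10^11 m³ × (905/1024) = 7.751×10^11 m³ of water.
Total added water ≈ 4.724×10^13 m³ over 3.67×10^14 m² → Δh = 0.129 m = 129 mm.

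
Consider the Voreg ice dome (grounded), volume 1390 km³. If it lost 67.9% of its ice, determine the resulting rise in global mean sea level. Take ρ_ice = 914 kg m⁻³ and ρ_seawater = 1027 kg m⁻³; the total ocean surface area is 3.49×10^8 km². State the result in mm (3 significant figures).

Voreg: 0.679 × 1390 km³ × (914/1027) = 840.0 km³ of water.
Spread over 3.49×10^14 m² of ocean, Δh = 8.400×10^11 / 3.49×10^14 = 2.41×10^-3 m = 2.41 mm.

≈ 2.41 mm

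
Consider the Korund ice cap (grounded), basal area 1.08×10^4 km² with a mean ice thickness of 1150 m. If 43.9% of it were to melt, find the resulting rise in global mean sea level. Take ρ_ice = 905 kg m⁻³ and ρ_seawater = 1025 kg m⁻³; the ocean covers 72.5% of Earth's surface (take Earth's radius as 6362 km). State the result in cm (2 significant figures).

Korund: ice volume = 1.08×10^4 km² × 1150 m = 1.242×10^4 km³; 0.439 × 1.242×10^4 × (905/1025) = 4814 km³ of water.
Spread over 3.69×10^14 m² of ocean, Δh = 4.814×10^12 / 3.69×10^14 = 0.0131 m = 1.3 cm.

≈ 1.3 cm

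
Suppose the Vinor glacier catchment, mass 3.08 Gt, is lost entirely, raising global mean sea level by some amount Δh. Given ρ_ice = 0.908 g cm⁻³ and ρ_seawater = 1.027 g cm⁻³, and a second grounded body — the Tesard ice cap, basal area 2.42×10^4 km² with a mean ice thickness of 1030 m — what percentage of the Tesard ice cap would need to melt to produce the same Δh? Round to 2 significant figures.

Equal sea-level rise means equal mass of meltwater, i.e. equal mass of ice lost.
Ice mass of Vinor: 3.080×10^12 kg; ice mass of Tesard: 2.263×10^16 kg.
Fraction required = 3.080×10^12 / 2.263×10^16 = 1.36×10^-4 → 0.014 %.

≈ 0.014 %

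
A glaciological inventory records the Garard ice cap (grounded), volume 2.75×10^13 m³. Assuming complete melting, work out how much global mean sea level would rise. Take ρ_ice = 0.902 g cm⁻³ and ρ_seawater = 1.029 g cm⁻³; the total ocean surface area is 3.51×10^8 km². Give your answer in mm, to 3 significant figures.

≈ 68.7 mm

Garard: 2.75×10^13 m³ × (902/1029) = 2.411×10^13 m³ of water.
Spread over 3.51×10^14 m² of ocean, Δh = 2.411×10^13 / 3.51×10^14 = 0.0687 m = 68.7 mm.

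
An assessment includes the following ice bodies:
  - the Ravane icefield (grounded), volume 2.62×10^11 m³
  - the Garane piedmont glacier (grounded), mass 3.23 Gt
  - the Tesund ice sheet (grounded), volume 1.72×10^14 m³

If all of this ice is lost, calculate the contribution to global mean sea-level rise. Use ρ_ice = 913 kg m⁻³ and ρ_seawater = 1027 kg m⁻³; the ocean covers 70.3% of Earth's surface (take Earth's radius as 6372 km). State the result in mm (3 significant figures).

≈ 427 mm

Ravane: 2.62×10^11 m³ × (913/1027) = 2.329×10^11 m³ of water.
Garane: 3.23 Gt = 3.230×10^12 kg; dividing by ρ_w = 1027 kg m⁻³ gives 3.145×10^9 m³ of water.
Tesund: 1.72×10^14 m³ × (913/1027) = 1.529×10^14 m³ of water.
Total added water ≈ 1.531×10^14 m³ over 3.59×10^14 m² → Δh = 0.427 m = 427 mm.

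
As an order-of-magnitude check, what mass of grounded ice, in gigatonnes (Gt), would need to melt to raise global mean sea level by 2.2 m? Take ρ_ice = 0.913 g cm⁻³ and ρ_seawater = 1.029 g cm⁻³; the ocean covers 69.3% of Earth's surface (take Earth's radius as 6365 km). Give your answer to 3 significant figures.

Required water volume = Δh × A = 2.2 m × 3.53×10^14 m² = 7.762×10^14 m³.
ρ_w = 1.029 g cm⁻³ = 1029 kg m⁻³, so the mass of water = 7.762×10^14 m³ × 1029 kg m⁻³ = 7.987×10^17 kg = 7.99×10^5 Gt (and the same mass of ice, by conservation).

≈ 7.99×10^5 Gt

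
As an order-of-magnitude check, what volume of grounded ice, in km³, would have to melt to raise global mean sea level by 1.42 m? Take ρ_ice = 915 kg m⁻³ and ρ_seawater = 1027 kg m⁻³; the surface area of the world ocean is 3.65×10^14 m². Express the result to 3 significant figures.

Required water volume = Δh × A = 1.42 m × 3.65×10^14 m² = 5.183×10^14 m³ = 5.183×10^5 km³.
Ice volume = water volume × ρ_w/ρ_ice = 5.183×10^5 × 1027/915 = 5.82×10^5 km³.

≈ 5.82×10^5 km³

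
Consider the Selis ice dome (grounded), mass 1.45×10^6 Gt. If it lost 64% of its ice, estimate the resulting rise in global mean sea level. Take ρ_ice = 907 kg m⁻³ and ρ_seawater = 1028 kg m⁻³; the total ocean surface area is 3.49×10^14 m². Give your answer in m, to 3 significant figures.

Selis: 0.64 × 1.45×10^6 Gt = 9.280×10^17 kg; dividing by ρ_w = 1028 kg m⁻³ gives 9.027×10^14 m³ of water.
Spread over 3.49×10^14 m² of ocean, Δh = 9.027×10^14 / 3.49×10^14 = 2.59 m.

≈ 2.59 m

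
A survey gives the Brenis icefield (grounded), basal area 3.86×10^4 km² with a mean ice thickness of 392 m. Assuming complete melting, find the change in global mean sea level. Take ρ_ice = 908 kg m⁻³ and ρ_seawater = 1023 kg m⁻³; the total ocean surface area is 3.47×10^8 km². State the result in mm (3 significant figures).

≈ 38.7 mm

Brenis: ice volume = 3.86×10^4 km² × 392 m = 1.513×10^4 km³; 1.513×10^4 × (908/1023) = 1.343×10^4 km³ of water.
Spread over 3.47×10^14 m² of ocean, Δh = 1.343×10^13 / 3.47×10^14 = 0.0387 m = 38.7 mm.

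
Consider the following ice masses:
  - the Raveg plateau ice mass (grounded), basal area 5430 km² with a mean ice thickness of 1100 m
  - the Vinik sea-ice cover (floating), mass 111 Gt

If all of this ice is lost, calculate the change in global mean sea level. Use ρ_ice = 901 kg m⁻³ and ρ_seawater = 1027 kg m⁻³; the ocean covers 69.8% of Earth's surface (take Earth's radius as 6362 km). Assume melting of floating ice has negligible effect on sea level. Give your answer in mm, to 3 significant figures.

≈ 14.8 mm

Raveg: ice volume = 5430 km² × 1100 m = 5973 km³; 5973 × (901/1027) = 5240 km³ of water.
The Vinik sea-ice cover is floating and already displaces its own weight of water, so its melt adds essentially nothing to sea level.
Total added water ≈ 5.240×10^12 m³ over 3.55×10^14 m² → Δh = 0.0148 m = 14.8 mm.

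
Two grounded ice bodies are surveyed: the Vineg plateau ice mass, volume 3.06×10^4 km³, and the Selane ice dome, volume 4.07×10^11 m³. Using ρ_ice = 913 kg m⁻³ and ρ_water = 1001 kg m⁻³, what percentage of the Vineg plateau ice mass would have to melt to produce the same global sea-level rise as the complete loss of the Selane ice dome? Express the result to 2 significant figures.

≈ 1.3 %

Equal sea-level rise means equal mass of meltwater, i.e. equal mass of ice lost.
Ice mass of Selane: 3.716×10^14 kg; ice mass of Vineg: 2.794×10^16 kg.
Fraction required = 3.716×10^14 / 2.794×10^16 = 0.0133 → 1.3 %.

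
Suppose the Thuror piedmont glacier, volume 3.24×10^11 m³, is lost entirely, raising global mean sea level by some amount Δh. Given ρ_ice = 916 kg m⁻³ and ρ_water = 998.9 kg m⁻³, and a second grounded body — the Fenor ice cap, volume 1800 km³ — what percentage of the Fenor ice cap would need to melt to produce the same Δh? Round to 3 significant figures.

≈ 18.0 %

Equal sea-level rise means equal mass of meltwater, i.e. equal mass of ice lost.
Ice mass of Thuror: 2.968×10^14 kg; ice mass of Fenor: 1.649×10^15 kg.
Fraction required = 2.968×10^14 / 1.649×10^15 = 0.180 → 18.0 %.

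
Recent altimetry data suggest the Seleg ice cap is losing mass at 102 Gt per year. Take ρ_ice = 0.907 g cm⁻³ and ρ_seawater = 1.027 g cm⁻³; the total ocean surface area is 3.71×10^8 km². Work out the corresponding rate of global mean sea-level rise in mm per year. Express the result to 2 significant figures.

ρ_w = 1.027 g cm⁻³ = 1027 kg m⁻³. Annual water volume added = 102 Gt / ρ_w = 1.020×10^14 kg / 1027 kg m⁻³ = 9.932×10^10 m³.
Δh per year = 9.932×10^10 / 3.71×10^14 = 2.68×10^-4 m = 0.27 mm.

≈ 0.27 mm/yr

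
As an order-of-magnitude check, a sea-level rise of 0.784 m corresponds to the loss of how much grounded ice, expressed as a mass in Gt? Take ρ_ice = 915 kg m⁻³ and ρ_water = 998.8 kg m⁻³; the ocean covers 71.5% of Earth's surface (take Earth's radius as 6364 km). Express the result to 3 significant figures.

Required water volume = Δh × A = 0.784 m × 3.64×10^14 m² = 2.853×10^14 m³.
ρ_w = 998.8 kg m⁻³, so the mass of water = 2.853×10^14 m³ × 998.8 kg m⁻³ = 2.850×10^17 kg = 2.85×10^5 Gt (and the same mass of ice, by conservation).

≈ 2.85×10^5 Gt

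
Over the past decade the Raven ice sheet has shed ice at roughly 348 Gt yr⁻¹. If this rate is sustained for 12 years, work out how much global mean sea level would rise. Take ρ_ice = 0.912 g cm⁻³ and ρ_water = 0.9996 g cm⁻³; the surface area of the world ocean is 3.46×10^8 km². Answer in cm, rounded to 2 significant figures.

≈ 1.2 cm

Total mass lost = 348 Gt/yr × 12 yr = 4176 Gt = 4.176×10^15 kg.
ρ_w = 0.9996 g cm⁻³ = 999.6 kg m⁻³, so water volume = 4.176×10^15 / 999.6 = 4.178×10^12 m³.
Δh = 4.178×10^12 / 3.46×10^14 = 0.0121 m = 1.2 cm.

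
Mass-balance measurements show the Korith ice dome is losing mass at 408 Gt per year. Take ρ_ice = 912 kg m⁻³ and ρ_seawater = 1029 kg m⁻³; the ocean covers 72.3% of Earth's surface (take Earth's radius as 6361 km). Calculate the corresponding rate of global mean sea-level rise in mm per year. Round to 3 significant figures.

≈ 1.08 mm/yr

ρ_w = 1029 kg m⁻³. Annual water volume added = 408 Gt / ρ_w = 4.080×10^14 kg / 1029 kg m⁻³ = 3.965×10^11 m³.
Δh per year = 3.965×10^11 / 3.68×10^14 = 1.08×10^-3 m = 1.08 mm.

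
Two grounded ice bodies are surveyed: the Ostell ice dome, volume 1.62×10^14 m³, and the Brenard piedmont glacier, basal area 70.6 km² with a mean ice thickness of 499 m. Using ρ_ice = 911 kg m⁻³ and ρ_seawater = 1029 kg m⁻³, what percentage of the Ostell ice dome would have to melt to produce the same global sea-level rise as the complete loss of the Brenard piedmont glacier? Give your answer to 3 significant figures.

Equal sea-level rise means equal mass of meltwater, i.e. equal mass of ice lost.
Ice mass of Brenard: 3.209×10^13 kg; ice mass of Ostell: 1.476×10^17 kg.
Fraction required = 3.209×10^13 / 1.476×10^17 = 2.17×10^-4 → 0.0217 %.

≈ 0.0217 %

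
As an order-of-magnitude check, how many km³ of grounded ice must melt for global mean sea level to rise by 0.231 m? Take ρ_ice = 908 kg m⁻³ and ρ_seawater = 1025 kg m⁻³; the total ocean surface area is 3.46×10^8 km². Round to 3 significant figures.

≈ 9.02×10^4 km³

Required water volume = Δh × A = 0.231 m × 3.46×10^14 m² = 7.993×10^13 m³ = 7.993×10^4 km³.
Ice volume = water volume × ρ_w/ρ_ice = 7.993×10^4 × 1025/908 = 9.02×10^4 km³.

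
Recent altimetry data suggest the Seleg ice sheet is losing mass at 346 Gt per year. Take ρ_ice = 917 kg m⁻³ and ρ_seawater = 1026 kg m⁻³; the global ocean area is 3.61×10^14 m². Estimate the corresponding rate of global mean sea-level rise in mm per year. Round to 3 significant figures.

ρ_w = 1026 kg m⁻³. Annual water volume added = 346 Gt / ρ_w = 3.460×10^14 kg / 1026 kg m⁻³ = 3.372×10^11 m³.
Δh per year = 3.372×10^11 / 3.61×10^14 = 9.34×10^-4 m = 0.934 mm.

≈ 0.934 mm/yr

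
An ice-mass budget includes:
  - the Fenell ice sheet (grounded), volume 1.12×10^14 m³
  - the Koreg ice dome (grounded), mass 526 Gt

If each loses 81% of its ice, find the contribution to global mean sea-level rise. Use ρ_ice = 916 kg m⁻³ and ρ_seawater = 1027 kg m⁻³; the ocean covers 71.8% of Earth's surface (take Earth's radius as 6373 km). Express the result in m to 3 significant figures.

Fenell: 0.81 × 1.12×10^14 m³ × (916/1027) = 8.091×10^13 m³ of water.
Koreg: 0.81 × 526 Gt = 4.261×10^14 kg; dividing by ρ_w = 1027 kg m⁻³ gives 4.149×10^11 m³ of water.
Total added water ≈ 8.133×10^13 m³ over 3.66×10^14 m² → Δh = 0.222 m.

≈ 0.222 m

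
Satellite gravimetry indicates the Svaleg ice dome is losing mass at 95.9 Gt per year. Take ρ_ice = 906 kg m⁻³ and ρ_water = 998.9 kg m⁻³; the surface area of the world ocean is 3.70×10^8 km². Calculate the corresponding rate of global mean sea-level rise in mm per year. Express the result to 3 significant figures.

≈ 0.259 mm/yr

ρ_w = 998.9 kg m⁻³. Annual water volume added = 95.9 Gt / ρ_w = 9.590×10^13 kg / 998.9 kg m⁻³ = 9.601×10^10 m³.
Δh per year = 9.601×10^10 / 3.70×10^14 = 2.59×10^-4 m = 0.259 mm.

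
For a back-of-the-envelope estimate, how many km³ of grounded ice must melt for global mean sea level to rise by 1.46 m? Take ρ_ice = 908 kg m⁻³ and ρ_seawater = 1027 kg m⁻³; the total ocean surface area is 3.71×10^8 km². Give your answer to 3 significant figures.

≈ 6.13×10^5 km³

Required water volume = Δh × A = 1.46 m × 3.71×10^14 m² = 5.417×10^14 m³ = 5.417×10^5 km³.
Ice volume = water volume × ρ_w/ρ_ice = 5.417×10^5 × 1027/908 = 6.13×10^5 km³.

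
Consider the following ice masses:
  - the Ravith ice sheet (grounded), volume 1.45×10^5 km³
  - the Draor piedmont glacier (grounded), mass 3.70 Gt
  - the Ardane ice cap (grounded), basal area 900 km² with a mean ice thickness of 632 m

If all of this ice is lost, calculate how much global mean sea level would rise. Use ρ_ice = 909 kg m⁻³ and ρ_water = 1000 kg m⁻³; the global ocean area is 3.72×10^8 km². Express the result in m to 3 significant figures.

≈ 0.356 m

Ravith: 1.45×10^5 km³ × (909/1000) = 1.318×10^5 km³ of water.
Draor: 3.70 Gt = 3.700×10^12 kg; dividing by ρ_w = 1000 kg m⁻³ gives 3.700×10^9 m³ of water.
Ardane: ice volume = 900 km² × 632 m = 568.8 km³; 568.8 × (909/1000) = 517.0 km³ of water.
Total added water ≈ 1.323×10^14 m³ over 3.72×10^14 m² → Δh = 0.356 m.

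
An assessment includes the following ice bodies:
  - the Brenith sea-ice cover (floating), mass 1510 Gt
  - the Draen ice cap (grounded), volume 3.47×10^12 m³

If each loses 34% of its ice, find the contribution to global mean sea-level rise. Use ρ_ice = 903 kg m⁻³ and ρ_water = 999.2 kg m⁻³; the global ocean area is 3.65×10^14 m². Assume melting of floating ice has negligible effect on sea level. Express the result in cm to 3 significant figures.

The Brenith sea-ice cover is floating and already displaces its own weight of water, so its melt adds essentially nothing to sea level.
Draen: 0.34 × 3.47×10^12 m³ × (903/999.2) = 1.066×10^12 m³ of water.
Total added water ≈ 1.066×10^12 m³ over 3.65×10^14 m² → Δh = 2.92×10^-3 m = 0.292 cm.

≈ 0.292 cm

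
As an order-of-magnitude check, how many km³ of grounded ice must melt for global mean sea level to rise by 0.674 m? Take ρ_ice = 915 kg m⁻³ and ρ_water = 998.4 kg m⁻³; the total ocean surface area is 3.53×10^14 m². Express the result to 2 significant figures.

Required water volume = Δh × A = 0.674 m × 3.53×10^14 m² = 2.379×10^14 m³ = 2.379×10^5 km³.
Ice volume = water volume × ρ_w/ρ_ice = 2.379×10^5 × 998.4/915 = 2.6×10^5 km³.

≈ 2.6×10^5 km³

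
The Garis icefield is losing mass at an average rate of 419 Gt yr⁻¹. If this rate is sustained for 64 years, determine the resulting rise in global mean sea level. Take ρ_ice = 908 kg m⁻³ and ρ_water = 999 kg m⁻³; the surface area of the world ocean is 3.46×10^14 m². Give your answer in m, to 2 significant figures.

Total mass lost = 419 Gt/yr × 64 yr = 2.682×10^4 Gt = 2.682×10^16 kg.
ρ_w = 999 kg m⁻³, so water volume = 2.682×10^16 / 999 = 2.684×10^13 m³.
Δh = 2.684×10^13 / 3.46×10^14 = 0.0776 m.

≈ 0.078 m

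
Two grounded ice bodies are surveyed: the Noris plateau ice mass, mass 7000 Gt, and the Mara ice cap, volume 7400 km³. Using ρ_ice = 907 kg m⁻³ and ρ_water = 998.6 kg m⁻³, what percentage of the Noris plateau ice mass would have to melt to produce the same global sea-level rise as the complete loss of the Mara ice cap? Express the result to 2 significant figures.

≈ 96 %

Equal sea-level rise means equal mass of meltwater, i.e. equal mass of ice lost.
Ice mass of Mara: 6.712×10^15 kg; ice mass of Noris: 7.000×10^15 kg.
Fraction required = 6.712×10^15 / 7.000×10^15 = 0.959 → 96 %.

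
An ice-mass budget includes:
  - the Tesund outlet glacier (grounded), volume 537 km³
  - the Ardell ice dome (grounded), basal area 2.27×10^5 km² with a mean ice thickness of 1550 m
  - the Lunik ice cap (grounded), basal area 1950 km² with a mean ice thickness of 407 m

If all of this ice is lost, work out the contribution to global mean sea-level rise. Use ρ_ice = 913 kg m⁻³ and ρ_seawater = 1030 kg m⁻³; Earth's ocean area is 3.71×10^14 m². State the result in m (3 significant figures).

≈ 0.844 m

Tesund: 537 km³ × (913/1030) = 476.0 km³ of water.
Ardell: ice volume = 2.27×10^5 km² × 1550 m = 3.518×10^5 km³; 3.518×10^5 × (913/1030) = 3.119×10^5 km³ of water.
Lunik: ice volume = 1950 km² × 407 m = 793.6 km³; 793.6 × (913/1030) = 703.5 km³ of water.
Total added water ≈ 3.131×10^14 m³ over 3.71×10^14 m² → Δh = 0.844 m.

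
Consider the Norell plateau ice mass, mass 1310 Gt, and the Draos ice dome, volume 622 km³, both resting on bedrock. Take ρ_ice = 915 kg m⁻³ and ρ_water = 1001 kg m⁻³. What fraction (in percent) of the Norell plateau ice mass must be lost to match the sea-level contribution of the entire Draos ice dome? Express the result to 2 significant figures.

≈ 43 %

Equal sea-level rise means equal mass of meltwater, i.e. equal mass of ice lost.
Ice mass of Draos: 5.691×10^14 kg; ice mass of Norell: 1.310×10^15 kg.
Fraction required = 5.691×10^14 / 1.310×10^15 = 0.434 → 43 %.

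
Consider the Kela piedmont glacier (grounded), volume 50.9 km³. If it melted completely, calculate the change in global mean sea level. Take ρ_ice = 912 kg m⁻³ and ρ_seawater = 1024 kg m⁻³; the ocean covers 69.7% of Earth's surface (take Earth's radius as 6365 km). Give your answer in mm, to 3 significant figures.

≈ 0.128 mm

Kela: 50.9 km³ × (912/1024) = 45.33 km³ of water.
Spread over 3.55×10^14 m² of ocean, Δh = 4.533×10^10 / 3.55×10^14 = 1.28×10^-4 m = 0.128 mm.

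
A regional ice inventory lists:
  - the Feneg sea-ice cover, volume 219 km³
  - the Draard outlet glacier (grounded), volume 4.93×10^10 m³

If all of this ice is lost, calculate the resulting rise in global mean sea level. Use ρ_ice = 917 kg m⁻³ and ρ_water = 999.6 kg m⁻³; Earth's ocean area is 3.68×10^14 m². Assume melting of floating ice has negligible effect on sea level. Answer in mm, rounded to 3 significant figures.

The Feneg sea-ice cover is floating and already displaces its own weight of water, so its melt adds essentially nothing to sea level.
Draard: 4.93×10^10 m³ × (917/999.6) = 4.523×10^10 m³ of water.
Total added water ≈ 4.523×10^10 m³ over 3.68×10^14 m² → Δh = 1.23×10^-4 m = 0.123 mm.

≈ 0.123 mm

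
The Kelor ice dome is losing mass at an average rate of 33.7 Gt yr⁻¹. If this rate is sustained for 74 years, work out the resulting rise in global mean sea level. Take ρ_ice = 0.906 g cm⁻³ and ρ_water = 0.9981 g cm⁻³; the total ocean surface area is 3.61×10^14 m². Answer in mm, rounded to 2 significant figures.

≈ 6.9 mm

Total mass lost = 33.7 Gt/yr × 74 yr = 2494 Gt = 2.494×10^15 kg.
ρ_w = 0.9981 g cm⁻³ = 998.1 kg m⁻³, so water volume = 2.494×10^15 / 998.1 = 2.499×10^12 m³.
Δh = 2.499×10^12 / 3.61×10^14 = 6.92×10^-3 m = 6.9 mm.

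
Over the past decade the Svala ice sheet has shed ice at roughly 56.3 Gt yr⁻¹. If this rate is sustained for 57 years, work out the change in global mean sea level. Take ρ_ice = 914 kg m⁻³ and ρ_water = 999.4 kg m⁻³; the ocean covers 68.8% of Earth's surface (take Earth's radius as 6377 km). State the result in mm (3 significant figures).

≈ 9.13 mm

Total mass lost = 56.3 Gt/yr × 57 yr = 3209 Gt = 3.209×10^15 kg.
ρ_w = 999.4 kg m⁻³, so water volume = 3.209×10^15 / 999.4 = 3.211×10^12 m³.
Δh = 3.211×10^12 / 3.52×10^14 = 9.13×10^-3 m = 9.13 mm.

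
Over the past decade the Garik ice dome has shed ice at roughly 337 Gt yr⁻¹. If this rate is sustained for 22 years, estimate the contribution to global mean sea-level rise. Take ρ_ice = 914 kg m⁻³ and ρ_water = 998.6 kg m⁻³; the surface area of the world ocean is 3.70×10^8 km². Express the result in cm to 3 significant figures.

≈ 2.01 cm

Total mass lost = 337 Gt/yr × 22 yr = 7414 Gt = 7.414×10^15 kg.
ρ_w = 998.6 kg m⁻³, so water volume = 7.414×10^15 / 998.6 = 7.424×10^12 m³.
Δh = 7.424×10^12 / 3.70×10^14 = 0.0201 m = 2.01 cm.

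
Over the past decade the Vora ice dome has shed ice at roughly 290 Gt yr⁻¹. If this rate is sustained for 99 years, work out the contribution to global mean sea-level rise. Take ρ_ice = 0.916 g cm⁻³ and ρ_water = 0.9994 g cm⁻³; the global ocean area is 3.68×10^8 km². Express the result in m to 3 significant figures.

Total mass lost = 290 Gt/yr × 99 yr = 2.871×10^4 Gt = 2.871×10^16 kg.
ρ_w = 0.9994 g cm⁻³ = 999.4 kg m⁻³, so water volume = 2.871×10^16 / 999.4 = 2.873×10^13 m³.
Δh = 2.873×10^13 / 3.68×10^14 = 0.0781 m.

≈ 0.0781 m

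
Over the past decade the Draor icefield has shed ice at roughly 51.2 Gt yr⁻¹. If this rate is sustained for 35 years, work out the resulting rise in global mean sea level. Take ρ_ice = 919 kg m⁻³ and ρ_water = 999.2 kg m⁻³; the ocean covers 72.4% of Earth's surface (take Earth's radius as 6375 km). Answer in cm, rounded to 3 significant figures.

Total mass lost = 51.2 Gt/yr × 35 yr = 1792 Gt = 1.792×10^15 kg.
ρ_w = 999.2 kg m⁻³, so water volume = 1.792×10^15 / 999.2 = 1.793×10^12 m³.
Δh = 1.793×10^12 / 3.70×10^14 = 4.85×10^-3 m = 0.485 cm.

≈ 0.485 cm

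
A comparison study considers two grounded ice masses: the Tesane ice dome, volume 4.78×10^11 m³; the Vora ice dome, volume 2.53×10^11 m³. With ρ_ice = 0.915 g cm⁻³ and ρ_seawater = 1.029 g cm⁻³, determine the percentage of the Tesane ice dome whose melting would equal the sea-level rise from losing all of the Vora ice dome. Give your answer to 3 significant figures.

Equal sea-level rise means equal mass of meltwater, i.e. equal mass of ice lost.
Ice mass of Vora: 2.315×10^14 kg; ice mass of Tesane: 4.374×10^14 kg.
Fraction required = 2.315×10^14 / 4.374×10^14 = 0.529 → 52.9 %.

≈ 52.9 %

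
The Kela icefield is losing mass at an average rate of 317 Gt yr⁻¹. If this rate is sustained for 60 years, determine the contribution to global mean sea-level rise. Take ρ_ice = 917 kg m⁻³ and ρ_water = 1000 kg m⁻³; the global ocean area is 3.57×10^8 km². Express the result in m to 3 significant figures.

≈ 0.0533 m

Total mass lost = 317 Gt/yr × 60 yr = 1.902×10^4 Gt = 1.902×10^16 kg.
ρ_w = 1000 kg m⁻³, so water volume = 1.902×10^16 / 1000 = 1.902×10^13 m³.
Δh = 1.902×10^13 / 3.57×10^14 = 0.0533 m.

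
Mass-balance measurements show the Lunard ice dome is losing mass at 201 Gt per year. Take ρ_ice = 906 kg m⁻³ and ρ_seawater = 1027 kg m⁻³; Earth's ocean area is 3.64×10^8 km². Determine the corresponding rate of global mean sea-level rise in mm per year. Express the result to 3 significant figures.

ρ_w = 1027 kg m⁻³. Annual water volume added = 201 Gt / ρ_w = 2.010×10^14 kg / 1027 kg m⁻³ = 1.957×10^11 m³.
Δh per year = 1.957×10^11 / 3.64×10^14 = 5.38×10^-4 m = 0.538 mm.

≈ 0.538 mm/yr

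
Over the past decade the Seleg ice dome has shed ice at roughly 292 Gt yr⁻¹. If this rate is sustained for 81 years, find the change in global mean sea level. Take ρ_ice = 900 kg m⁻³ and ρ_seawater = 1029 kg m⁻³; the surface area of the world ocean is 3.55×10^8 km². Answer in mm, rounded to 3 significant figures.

≈ 64.7 mm

Total mass lost = 292 Gt/yr × 81 yr = 2.365×10^4 Gt = 2.365×10^16 kg.
ρ_w = 1029 kg m⁻³, so water volume = 2.365×10^16 / 1029 = 2.299×10^13 m³.
Δh = 2.299×10^13 / 3.55×10^14 = 0.0647 m = 64.7 mm.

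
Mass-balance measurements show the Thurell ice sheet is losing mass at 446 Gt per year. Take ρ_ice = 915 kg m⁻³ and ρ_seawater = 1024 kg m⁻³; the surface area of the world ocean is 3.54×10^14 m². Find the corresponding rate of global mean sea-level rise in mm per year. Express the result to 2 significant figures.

≈ 1.2 mm/yr

ρ_w = 1024 kg m⁻³. Annual water volume added = 446 Gt / ρ_w = 4.460×10^14 kg / 1024 kg m⁻³ = 4.355×10^11 m³.
Δh per year = 4.355×10^11 / 3.54×10^14 = 1.23×10^-3 m = 1.2 mm.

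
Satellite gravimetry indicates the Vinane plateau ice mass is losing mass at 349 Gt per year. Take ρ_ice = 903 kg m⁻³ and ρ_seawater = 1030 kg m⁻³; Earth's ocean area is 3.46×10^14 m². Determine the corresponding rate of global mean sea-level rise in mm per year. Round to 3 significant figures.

ρ_w = 1030 kg m⁻³. Annual water volume added = 349 Gt / ρ_w = 3.490×10^14 kg / 1030 kg m⁻³ = 3.388×10^11 m³.
Δh per year = 3.388×10^11 / 3.46×10^14 = 9.79×10^-4 m = 0.979 mm.

≈ 0.979 mm/yr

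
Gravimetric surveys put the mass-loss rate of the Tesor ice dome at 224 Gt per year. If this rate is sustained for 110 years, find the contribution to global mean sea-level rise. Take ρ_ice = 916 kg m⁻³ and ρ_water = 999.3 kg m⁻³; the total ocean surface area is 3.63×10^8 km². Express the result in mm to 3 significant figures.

≈ 67.9 mm

Total mass lost = 224 Gt/yr × 110 yr = 2.464×10^4 Gt = 2.464×10^16 kg.
ρ_w = 999.3 kg m⁻³, so water volume = 2.464×10^16 / 999.3 = 2.466×10^13 m³.
Δh = 2.466×10^13 / 3.63×10^14 = 0.0679 m = 67.9 mm.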